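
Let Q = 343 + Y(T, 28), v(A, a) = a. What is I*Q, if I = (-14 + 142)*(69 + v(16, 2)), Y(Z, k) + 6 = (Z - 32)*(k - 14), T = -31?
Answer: -4952960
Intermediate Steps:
Y(Z, k) = -6 + (-32 + Z)*(-14 + k) (Y(Z, k) = -6 + (Z - 32)*(k - 14) = -6 + (-32 + Z)*(-14 + k))
I = 9088 (I = (-14 + 142)*(69 + 2) = 128*71 = 9088)
Q = -545 (Q = 343 + (442 - 32*28 - 14*(-31) - 31*28) = 343 + (442 - 896 + 434 - 868) = 343 - 888 = -545)
I*Q = 9088*(-545) = -4952960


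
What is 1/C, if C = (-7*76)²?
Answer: 1/283024 ≈ 3.5333e-6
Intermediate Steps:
C = 283024 (C = (-532)² = 283024)
1/C = 1/283024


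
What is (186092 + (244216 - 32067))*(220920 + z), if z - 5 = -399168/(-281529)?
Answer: 917387871623919/10427 ≈ 8.7982e+10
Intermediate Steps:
z = 66919/10427 (z = 5 - 399168/(-281529) = 5 - 399168*(-1/281529) = 5 + 14784/10427 = 66919/10427 ≈ 6.4179)
(186092 + (244216 - 32067))*(220920 + z) = (186092 + (244216 - 32067))*(220920 + 66919/10427) = (186092 + 212149)*(2303599759/10427) = 398241*(2303599759/10427) = 917387871623919/10427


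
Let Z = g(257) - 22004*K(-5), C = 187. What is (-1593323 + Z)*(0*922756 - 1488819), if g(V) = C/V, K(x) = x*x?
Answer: 820130125662156/257 ≈ 3.1912e+12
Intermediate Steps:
K(x) = x²
g(V) = 187/V
Z = -141375513/257 (Z = 187/257 - 22004*(-5)² = 187*(1/257) - 22004*25 = 187/257 - 550100 = -141375513/257 ≈ -5.5010e+5)
(-1593323 + Z)*(0*922756 - 1488819) = (-1593323 - 141375513/257)*(0*922756 - 1488819) = -550859524*(0 - 1488819)/257 = -550859524/257*(-1488819) = 820130125662156/257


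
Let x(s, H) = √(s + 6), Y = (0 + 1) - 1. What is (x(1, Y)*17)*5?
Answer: 85*√7 ≈ 224.89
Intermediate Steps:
Y = 0 (Y = 1 - 1 = 0)
x(s, H) = √(6 + s)
(x(1, Y)*17)*5 = (√(6 + 1)*17)*5 = (√7*17)*5 = (17*√7)*5 = 85*√7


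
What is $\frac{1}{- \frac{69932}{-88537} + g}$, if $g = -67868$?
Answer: $- \frac{88537}{6008759184} \approx -1.4735 \cdot 10^{-5}$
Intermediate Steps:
$\frac{1}{- \frac{69932}{-88537} + g} = \frac{1}{- \frac{69932}{-88537} - 67868} = \frac{1}{\left(-69932\right) \left(- \frac{1}{88537}\right) - 67868} = \frac{1}{\frac{69932}{88537} - 67868} = \frac{1}{- \frac{6008759184}{88537}} = - \frac{88537}{6008759184}$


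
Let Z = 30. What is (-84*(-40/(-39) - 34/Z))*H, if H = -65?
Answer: -588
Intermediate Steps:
(-84*(-40/(-39) - 34/Z))*H = -84*(-40/(-39) - 34/30)*(-65) = -84*(-40*(-1/39) - 34*1/30)*(-65) = -84*(40/39 - 17/15)*(-65) = -84*(-7/65)*(-65) = (588/65)*(-65) = -588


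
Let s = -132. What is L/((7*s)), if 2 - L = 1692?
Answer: 845/462 ≈ 1.8290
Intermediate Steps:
L = -1690 (L = 2 - 1*1692 = 2 - 1692 = -1690)
L/((7*s)) = -1690/(7*(-132)) = -1690/(-924) = -1690*(-1/924) = 845/462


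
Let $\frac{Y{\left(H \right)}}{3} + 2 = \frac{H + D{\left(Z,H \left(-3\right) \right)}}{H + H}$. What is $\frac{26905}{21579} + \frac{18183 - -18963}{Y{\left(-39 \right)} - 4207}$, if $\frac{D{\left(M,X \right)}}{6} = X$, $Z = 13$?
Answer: $- \frac{1375073383}{182925183} \approx -7.5171$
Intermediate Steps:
$D{\left(M,X \right)} = 6 X$
$Y{\left(H \right)} = - \frac{63}{2}$ ($Y{\left(H \right)} = -6 + 3 \frac{H + 6 H \left(-3\right)}{H + H} = -6 + 3 \frac{H + 6 \left(- 3 H\right)}{2 H} = -6 + 3 \left(H - 18 H\right) \frac{1}{2 H} = -6 + 3 - 17 H \frac{1}{2 H} = -6 + 3 \left(- \frac{17}{2}\right) = -6 - \frac{51}{2} = - \frac{63}{2}$)
$\frac{26905}{21579} + \frac{18183 - -18963}{Y{\left(-39 \right)} - 4207} = \frac{26905}{21579} + \frac{18183 - -18963}{- \frac{63}{2} - 4207} = 26905 \cdot \frac{1}{21579} + \frac{18183 + 18963}{- \frac{63}{2} - 4207} = \frac{26905}{21579} + \frac{37146}{- \frac{8477}{2}} = \frac{26905}{21579} + 37146 \left(- \frac{2}{8477}\right) = \frac{26905}{21579} - \frac{74292}{8477} = - \frac{1375073383}{182925183}$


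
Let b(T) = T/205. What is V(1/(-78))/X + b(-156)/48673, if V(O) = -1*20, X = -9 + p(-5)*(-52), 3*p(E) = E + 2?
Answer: -199566008/429052495 ≈ -0.46513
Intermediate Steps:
b(T) = T/205 (b(T) = T*(1/205) = T/205)
p(E) = ⅔ + E/3 (p(E) = (E + 2)/3 = (2 + E)/3 = ⅔ + E/3)
X = 43 (X = -9 + (⅔ + (⅓)*(-5))*(-52) = -9 + (⅔ - 5/3)*(-52) = -9 - 1*(-52) = -9 + 52 = 43)
V(O) = -20
V(1/(-78))/X + b(-156)/48673 = -20/43 + ((1/205)*(-156))/48673 = -20*1/43 - 156/205*1/48673 = -20/43 - 156/9977965 = -199566008/429052495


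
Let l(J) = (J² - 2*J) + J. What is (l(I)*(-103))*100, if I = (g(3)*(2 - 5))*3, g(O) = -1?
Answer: -741600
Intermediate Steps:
I = 9 (I = -(2 - 5)*3 = -1*(-3)*3 = 3*3 = 9)
l(J) = J² - J
(l(I)*(-103))*100 = ((9*(-1 + 9))*(-103))*100 = ((9*8)*(-103))*100 = (72*(-103))*100 = -7416*100 = -741600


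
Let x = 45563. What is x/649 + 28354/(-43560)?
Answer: 89378297/1285020 ≈ 69.554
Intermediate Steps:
x/649 + 28354/(-43560) = 45563/649 + 28354/(-43560) = 45563*(1/649) + 28354*(-1/43560) = 45563/649 - 14177/21780 = 89378297/1285020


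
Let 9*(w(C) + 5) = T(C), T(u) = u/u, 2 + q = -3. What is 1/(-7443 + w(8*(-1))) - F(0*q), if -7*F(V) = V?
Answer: -9/67031 ≈ -0.00013427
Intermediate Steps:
q = -5 (q = -2 - 3 = -5)
T(u) = 1
w(C) = -44/9 (w(C) = -5 + (1/9)*1 = -5 + 1/9 = -44/9)
F(V) = -V/7
1/(-7443 + w(8*(-1))) - F(0*q) = 1/(-7443 - 44/9) - (-1)*0*(-5)/7 = 1/(-67031/9) - (-1)*0/7 = -9/67031 - 1*0 = -9/67031 + 0 = -9/67031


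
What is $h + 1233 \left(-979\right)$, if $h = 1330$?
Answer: $-1205777$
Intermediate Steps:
$h + 1233 \left(-979\right) = 1330 + 1233 \left(-979\right) = 1330 - 1207107 = -1205777$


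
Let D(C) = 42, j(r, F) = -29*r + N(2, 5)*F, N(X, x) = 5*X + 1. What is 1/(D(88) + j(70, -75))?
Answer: -1/2813 ≈ -0.00035549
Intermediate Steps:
N(X, x) = 1 + 5*X
j(r, F) = -29*r + 11*F (j(r, F) = -29*r + (1 + 5*2)*F = -29*r + (1 + 10)*F = -29*r + 11*F)
1/(D(88) + j(70, -75)) = 1/(42 + (-29*70 + 11*(-75))) = 1/(42 + (-2030 - 825)) = 1/(42 - 2855) = 1/(-2813) = -1/2813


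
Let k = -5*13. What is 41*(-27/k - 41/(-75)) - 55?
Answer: -15167/975 ≈ -15.556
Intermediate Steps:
k = -65
41*(-27/k - 41/(-75)) - 55 = 41*(-27/(-65) - 41/(-75)) - 55 = 41*(-27*(-1/65) - 41*(-1/75)) - 55 = 41*(27/65 + 41/75) - 55 = 41*(938/975) - 55 = 38458/975 - 55 = -15167/975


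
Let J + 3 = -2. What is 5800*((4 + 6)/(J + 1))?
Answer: -14500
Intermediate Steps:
J = -5 (J = -3 - 2 = -5)
5800*((4 + 6)/(J + 1)) = 5800*((4 + 6)/(-5 + 1)) = 5800*(10/(-4)) = 5800*(10*(-1/4)) = 5800*(-5/2) = -14500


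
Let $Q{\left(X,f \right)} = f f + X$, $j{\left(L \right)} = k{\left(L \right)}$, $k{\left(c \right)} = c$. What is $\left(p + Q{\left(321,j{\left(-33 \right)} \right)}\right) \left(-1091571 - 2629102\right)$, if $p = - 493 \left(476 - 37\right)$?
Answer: $800007946441$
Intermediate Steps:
$p = -216427$ ($p = \left(-493\right) 439 = -216427$)
$j{\left(L \right)} = L$
$Q{\left(X,f \right)} = X + f^{2}$ ($Q{\left(X,f \right)} = f^{2} + X = X + f^{2}$)
$\left(p + Q{\left(321,j{\left(-33 \right)} \right)}\right) \left(-1091571 - 2629102\right) = \left(-216427 + \left(321 + \left(-33\right)^{2}\right)\right) \left(-1091571 - 2629102\right) = \left(-216427 + \left(321 + 1089\right)\right) \left(-3720673\right) = \left(-216427 + 1410\right) \left(-3720673\right) = \left(-215017\right) \left(-3720673\right) = 800007946441$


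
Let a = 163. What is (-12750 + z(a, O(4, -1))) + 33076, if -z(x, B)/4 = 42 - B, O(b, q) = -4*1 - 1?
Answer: 20138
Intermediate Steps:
O(b, q) = -5 (O(b, q) = -4 - 1 = -5)
z(x, B) = -168 + 4*B (z(x, B) = -4*(42 - B) = -168 + 4*B)
(-12750 + z(a, O(4, -1))) + 33076 = (-12750 + (-168 + 4*(-5))) + 33076 = (-12750 + (-168 - 20)) + 33076 = (-12750 - 188) + 33076 = -12938 + 33076 = 20138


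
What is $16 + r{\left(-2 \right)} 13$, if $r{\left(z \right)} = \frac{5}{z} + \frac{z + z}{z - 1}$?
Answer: $\frac{5}{6} \approx 0.83333$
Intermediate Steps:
$r{\left(z \right)} = \frac{5}{z} + \frac{2 z}{-1 + z}$
$16 + r{\left(-2 \right)} 13 = 16 + \frac{-5 + 2 \left(-2\right)^{2} + 5 \left(-2\right)}{\left(-2\right) \left(-1 - 2\right)} 13 = 16 + - \frac{-5 + 2 \cdot 4 - 10}{2 \left(-3\right)} 13 = 16 + \left(- \frac{1}{2}\right) \left(- \frac{1}{3}\right) \left(-5 + 8 - 10\right) 13 = 16 + \left(- \frac{1}{2}\right) \left(- \frac{1}{3}\right) \left(-7\right) 13 = 16 - \frac{91}{6} = \frac{5}{6}$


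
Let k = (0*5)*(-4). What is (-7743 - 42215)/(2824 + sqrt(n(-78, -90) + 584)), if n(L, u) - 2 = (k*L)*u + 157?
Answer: -141081392/7974233 + 49958*sqrt(743)/7974233 ≈ -17.521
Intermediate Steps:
k = 0 (k = 0*(-4) = 0)
n(L, u) = 159 (n(L, u) = 2 + ((0*L)*u + 157) = 2 + (0*u + 157) = 2 + (0 + 157) = 2 + 157 = 159)
(-7743 - 42215)/(2824 + sqrt(n(-78, -90) + 584)) = (-7743 - 42215)/(2824 + sqrt(159 + 584)) = -49958/(2824 + sqrt(743))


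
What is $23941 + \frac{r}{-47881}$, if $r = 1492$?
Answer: $\frac{1146317529}{47881} \approx 23941.0$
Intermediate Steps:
$23941 + \frac{r}{-47881} = 23941 + \frac{1492}{-47881} = 23941 + 1492 \left(- \frac{1}{47881}\right) = 23941 - \frac{1492}{47881} = \frac{1146317529}{47881}$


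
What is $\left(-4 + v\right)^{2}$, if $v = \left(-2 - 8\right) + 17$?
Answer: $9$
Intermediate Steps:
$v = 7$ ($v = \left(-2 - 8\right) + 17 = -10 + 17 = 7$)
$\left(-4 + v\right)^{2} = \left(-4 + 7\right)^{2} = 3^{2} = 9$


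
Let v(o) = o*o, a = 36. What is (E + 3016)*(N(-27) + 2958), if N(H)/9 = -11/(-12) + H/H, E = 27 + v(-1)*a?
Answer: 36643179/4 ≈ 9.1608e+6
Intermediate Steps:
v(o) = o**2
E = 63 (E = 27 + (-1)**2*36 = 27 + 1*36 = 27 + 36 = 63)
N(H) = 69/4 (N(H) = 9*(-11/(-12) + H/H) = 9*(-11*(-1/12) + 1) = 9*(11/12 + 1) = 9*(23/12) = 69/4)
(E + 3016)*(N(-27) + 2958) = (63 + 3016)*(69/4 + 2958) = 3079*(11901/4) = 36643179/4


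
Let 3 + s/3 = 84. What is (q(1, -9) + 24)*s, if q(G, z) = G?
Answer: 6075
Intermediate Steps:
s = 243 (s = -9 + 3*84 = -9 + 252 = 243)
(q(1, -9) + 24)*s = (1 + 24)*243 = 25*243 = 6075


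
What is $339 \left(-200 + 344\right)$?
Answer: $48816$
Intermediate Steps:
$339 \left(-200 + 344\right) = 339 \cdot 144 = 48816$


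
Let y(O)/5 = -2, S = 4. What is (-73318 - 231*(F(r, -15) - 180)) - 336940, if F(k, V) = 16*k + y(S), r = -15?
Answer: -310928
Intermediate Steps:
y(O) = -10 (y(O) = 5*(-2) = -10)
F(k, V) = -10 + 16*k (F(k, V) = 16*k - 10 = -10 + 16*k)
(-73318 - 231*(F(r, -15) - 180)) - 336940 = (-73318 - 231*((-10 + 16*(-15)) - 180)) - 336940 = (-73318 - 231*((-10 - 240) - 180)) - 336940 = (-73318 - 231*(-250 - 180)) - 336940 = (-73318 - 231*(-430)) - 336940 = (-73318 + 99330) - 336940 = 26012 - 336940 = -310928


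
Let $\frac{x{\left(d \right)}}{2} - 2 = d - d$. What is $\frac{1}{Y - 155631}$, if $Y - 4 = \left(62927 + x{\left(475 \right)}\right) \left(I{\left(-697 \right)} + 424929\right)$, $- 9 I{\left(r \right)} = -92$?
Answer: $\frac{3}{80225083700} \approx 3.7395 \cdot 10^{-11}$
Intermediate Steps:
$I{\left(r \right)} = \frac{92}{9}$ ($I{\left(r \right)} = \left(- \frac{1}{9}\right) \left(-92\right) = \frac{92}{9}$)
$x{\left(d \right)} = 4$ ($x{\left(d \right)} = 4 + 2 \left(d - d\right) = 4 + 2 \cdot 0 = 4 + 0 = 4$)
$Y = \frac{80225550593}{3}$ ($Y = 4 + \left(62927 + 4\right) \left(\frac{92}{9} + 424929\right) = 4 + 62931 \cdot \frac{3824453}{9} = 4 + \frac{80225550581}{3} = \frac{80225550593}{3} \approx 2.6742 \cdot 10^{10}$)
$\frac{1}{Y - 155631} = \frac{1}{\frac{80225550593}{3} - 155631} = \frac{1}{\frac{80225083700}{3}} = \frac{3}{80225083700}$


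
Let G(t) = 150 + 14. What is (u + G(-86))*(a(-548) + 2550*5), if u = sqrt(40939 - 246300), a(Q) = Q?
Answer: 2001128 + 12202*I*sqrt(205361) ≈ 2.0011e+6 + 5.5296e+6*I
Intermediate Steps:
G(t) = 164
u = I*sqrt(205361) (u = sqrt(-205361) = I*sqrt(205361) ≈ 453.17*I)
(u + G(-86))*(a(-548) + 2550*5) = (I*sqrt(205361) + 164)*(-548 + 2550*5) = (164 + I*sqrt(205361))*(-548 + 12750) = (164 + I*sqrt(205361))*12202 = 2001128 + 12202*I*sqrt(205361)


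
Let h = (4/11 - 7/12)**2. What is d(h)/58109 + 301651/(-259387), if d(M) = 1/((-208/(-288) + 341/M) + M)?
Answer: -604956824388596504437/520196969797294945501 ≈ -1.1629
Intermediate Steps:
h = 841/17424 (h = (4*(1/11) - 7*1/12)**2 = (4/11 - 7/12)**2 = (-29/132)**2 = 841/17424 ≈ 0.048267)
d(M) = 1/(13/18 + M + 341/M) (d(M) = 1/((-208*(-1/288) + 341/M) + M) = 1/((13/18 + 341/M) + M) = 1/(13/18 + M + 341/M))
d(h)/58109 + 301651/(-259387) = (18*(841/17424)/(6138 + 13*(841/17424) + 18*(841/17424)**2))/58109 + 301651/(-259387) = (18*(841/17424)/(6138 + 10933/17424 + 18*(707281/303595776)))*(1/58109) + 301651*(-1/259387) = (18*(841/17424)/(6138 + 10933/17424 + 707281/16866432))*(1/58109) - 301651/259387 = (18*(841/17424)/(34512483347/5622144))*(1/58109) - 301651/259387 = (18*(841/17424)*(5622144/34512483347))*(1/58109) - 301651/259387 = (4884528/34512483347)*(1/58109) - 301651/259387 = 4884528/2005485894810823 - 301651/259387 = -604956824388596504437/520196969797294945501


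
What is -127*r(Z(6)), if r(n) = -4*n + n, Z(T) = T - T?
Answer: 0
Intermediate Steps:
Z(T) = 0
r(n) = -3*n
-127*r(Z(6)) = -(-381)*0 = -127*0 = 0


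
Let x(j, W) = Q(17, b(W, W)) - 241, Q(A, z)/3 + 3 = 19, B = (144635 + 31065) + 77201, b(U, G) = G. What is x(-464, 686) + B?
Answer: 252708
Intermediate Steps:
B = 252901 (B = 175700 + 77201 = 252901)
Q(A, z) = 48 (Q(A, z) = -9 + 3*19 = -9 + 57 = 48)
x(j, W) = -193 (x(j, W) = 48 - 241 = -193)
x(-464, 686) + B = -193 + 252901 = 252708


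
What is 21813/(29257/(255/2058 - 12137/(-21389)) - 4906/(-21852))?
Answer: 805872978042462/1563459491527973 ≈ 0.51544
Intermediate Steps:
21813/(29257/(255/2058 - 12137/(-21389)) - 4906/(-21852)) = 21813/(29257/(255*(1/2058) - 12137*(-1/21389)) - 4906*(-1/21852)) = 21813/(29257/(85/686 + 12137/21389) + 2453/10926) = 21813/(29257/(10144047/14672854) + 2453/10926) = 21813/(29257*(14672854/10144047) + 2453/10926) = 21813/(429283689478/10144047 + 2453/10926) = 21813/(1563459491527973/36944619174) = 21813*(36944619174/1563459491527973) = 805872978042462/1563459491527973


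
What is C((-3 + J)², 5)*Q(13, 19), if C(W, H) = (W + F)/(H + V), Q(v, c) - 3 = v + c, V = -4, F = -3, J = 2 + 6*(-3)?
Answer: 12530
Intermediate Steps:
J = -16 (J = 2 - 18 = -16)
Q(v, c) = 3 + c + v (Q(v, c) = 3 + (v + c) = 3 + (c + v) = 3 + c + v)
C(W, H) = (-3 + W)/(-4 + H) (C(W, H) = (W - 3)/(H - 4) = (-3 + W)/(-4 + H))
C((-3 + J)², 5)*Q(13, 19) = ((-3 + (-3 - 16)²)/(-4 + 5))*(3 + 19 + 13) = ((-3 + (-19)²)/1)*35 = (1*(-3 + 361))*35 = (1*358)*35 = 358*35 = 12530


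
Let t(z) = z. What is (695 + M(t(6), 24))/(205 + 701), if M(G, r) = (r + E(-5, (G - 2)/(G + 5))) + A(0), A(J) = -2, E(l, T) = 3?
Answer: 120/151 ≈ 0.79470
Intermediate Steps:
M(G, r) = 1 + r (M(G, r) = (r + 3) - 2 = (3 + r) - 2 = 1 + r)
(695 + M(t(6), 24))/(205 + 701) = (695 + (1 + 24))/(205 + 701) = (695 + 25)/906 = 720*(1/906) = 120/151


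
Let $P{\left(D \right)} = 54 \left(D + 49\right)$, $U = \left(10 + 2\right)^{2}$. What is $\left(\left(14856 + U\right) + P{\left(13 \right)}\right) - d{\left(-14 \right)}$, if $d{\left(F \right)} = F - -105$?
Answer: $18257$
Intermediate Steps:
$d{\left(F \right)} = 105 + F$ ($d{\left(F \right)} = F + 105 = 105 + F$)
$U = 144$ ($U = 12^{2} = 144$)
$P{\left(D \right)} = 2646 + 54 D$ ($P{\left(D \right)} = 54 \left(49 + D\right) = 2646 + 54 D$)
$\left(\left(14856 + U\right) + P{\left(13 \right)}\right) - d{\left(-14 \right)} = \left(\left(14856 + 144\right) + \left(2646 + 54 \cdot 13\right)\right) - \left(105 - 14\right) = \left(15000 + \left(2646 + 702\right)\right) - 91 = \left(15000 + 3348\right) - 91 = 18348 - 91 = 18257$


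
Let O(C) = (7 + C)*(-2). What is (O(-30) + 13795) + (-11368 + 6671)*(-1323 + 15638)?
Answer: -67223714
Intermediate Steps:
O(C) = -14 - 2*C
(O(-30) + 13795) + (-11368 + 6671)*(-1323 + 15638) = ((-14 - 2*(-30)) + 13795) + (-11368 + 6671)*(-1323 + 15638) = ((-14 + 60) + 13795) - 4697*14315 = (46 + 13795) - 67237555 = 13841 - 67237555 = -67223714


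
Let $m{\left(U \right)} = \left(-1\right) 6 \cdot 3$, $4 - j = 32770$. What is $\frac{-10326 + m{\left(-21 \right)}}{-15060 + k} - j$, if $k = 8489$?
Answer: $\frac{215315730}{6571} \approx 32768.0$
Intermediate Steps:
$j = -32766$ ($j = 4 - 32770 = -32766$)
$m{\left(U \right)} = -18$ ($m{\left(U \right)} = \left(-6\right) 3 = -18$)
$\frac{-10326 + m{\left(-21 \right)}}{-15060 + k} - j = \frac{-10326 - 18}{-15060 + 8489} - -32766 = - \frac{10344}{-6571} + 32766 = \left(-10344\right) \left(- \frac{1}{6571}\right) + 32766 = \frac{10344}{6571} + 32766 = \frac{215315730}{6571}$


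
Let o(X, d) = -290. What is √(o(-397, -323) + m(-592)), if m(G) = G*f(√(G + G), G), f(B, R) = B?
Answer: √(-290 - 2368*I*√74) ≈ 100.21 - 101.64*I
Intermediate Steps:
m(G) = √2*G^(3/2) (m(G) = G*√(G + G) = G*√(2*G) = G*(√2*√G) = √2*G^(3/2))
√(o(-397, -323) + m(-592)) = √(-290 + √2*(-592)^(3/2)) = √(-290 + √2*(-2368*I*√37)) = √(-290 - 2368*I*√74)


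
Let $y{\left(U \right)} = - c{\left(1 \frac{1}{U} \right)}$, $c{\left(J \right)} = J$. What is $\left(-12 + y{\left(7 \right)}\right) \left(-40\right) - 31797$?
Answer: $- \frac{219179}{7} \approx -31311.0$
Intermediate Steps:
$y{\left(U \right)} = - \frac{1}{U}$
$\left(-12 + y{\left(7 \right)}\right) \left(-40\right) - 31797 = \left(-12 - \frac{1}{7}\right) \left(-40\right) - 31797 = \left(- \frac{85}{7}\right) \left(-40\right) - 31797 = \frac{3400}{7} - 31797 = - \frac{219179}{7}$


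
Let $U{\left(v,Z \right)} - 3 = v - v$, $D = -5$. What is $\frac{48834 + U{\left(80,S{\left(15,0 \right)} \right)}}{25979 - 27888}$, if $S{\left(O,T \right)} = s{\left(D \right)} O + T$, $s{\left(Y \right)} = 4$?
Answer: $- \frac{48837}{1909} \approx -25.582$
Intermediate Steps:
$S{\left(O,T \right)} = T + 4 O$ ($S{\left(O,T \right)} = 4 O + T = T + 4 O$)
$U{\left(v,Z \right)} = 3$ ($U{\left(v,Z \right)} = 3 + \left(v - v\right) = 3 + 0 = 3$)
$\frac{48834 + U{\left(80,S{\left(15,0 \right)} \right)}}{25979 - 27888} = \frac{48834 + 3}{25979 - 27888} = \frac{48837}{-1909} = 48837 \left(- \frac{1}{1909}\right) = - \frac{48837}{1909}$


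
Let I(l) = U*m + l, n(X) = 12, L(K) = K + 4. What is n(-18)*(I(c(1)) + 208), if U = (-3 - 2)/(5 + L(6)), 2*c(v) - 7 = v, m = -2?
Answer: 2552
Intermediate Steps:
L(K) = 4 + K
c(v) = 7/2 + v/2
U = -⅓ (U = (-3 - 2)/(5 + (4 + 6)) = -5/(5 + 10) = -5/15 = -5*1/15 = -⅓ ≈ -0.33333)
I(l) = ⅔ + l (I(l) = -⅓*(-2) + l = ⅔ + l)
n(-18)*(I(c(1)) + 208) = 12*((⅔ + (7/2 + (½)*1)) + 208) = 12*((⅔ + (7/2 + ½)) + 208) = 12*((⅔ + 4) + 208) = 12*(14/3 + 208) = 12*(638/3) = 2552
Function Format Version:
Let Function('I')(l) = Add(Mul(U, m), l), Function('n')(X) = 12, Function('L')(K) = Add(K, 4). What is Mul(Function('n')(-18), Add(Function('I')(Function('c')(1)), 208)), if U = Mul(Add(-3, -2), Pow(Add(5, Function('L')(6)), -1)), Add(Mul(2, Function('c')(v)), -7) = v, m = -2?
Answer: 2552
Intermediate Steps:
Function('L')(K) = Add(4, K)
Function('c')(v) = Add(Rational(7, 2), Mul(Rational(1, 2), v))
U = Rational(-1, 3) (U = Mul(Add(-3, -2), Pow(Add(5, Add(4, 6)), -1)) = Mul(-5, Pow(Add(5, 10), -1)) = Mul(-5, Pow(15, -1)) = Mul(-5, Rational(1, 15)) = Rational(-1, 3) ≈ -0.33333)
Function('I')(l) = Add(Rational(2, 3), l) (Function('I')(l) = Add(Mul(Rational(-1, 3), -2), l) = Add(Rational(2, 3), l))
Mul(Function('n')(-18), Add(Function('I')(Function('c')(1)), 208)) = Mul(12, Add(Add(Rational(2, 3), Add(Rational(7, 2), Mul(Rational(1, 2), 1))), 208)) = Mul(12, Add(Add(Rational(2, 3), Add(Rational(7, 2), Rational(1, 2))), 208)) = Mul(12, Add(Add(Rational(2, 3), 4), 208)) = Mul(12, Add(Rational(14, 3), 208)) = Mul(12, Rational(638, 3)) = 2552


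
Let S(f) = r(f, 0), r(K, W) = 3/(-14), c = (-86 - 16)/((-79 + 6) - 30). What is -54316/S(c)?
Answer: 760424/3 ≈ 2.5347e+5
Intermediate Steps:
c = 102/103 (c = -102/(-73 - 30) = -102/(-103) = -102*(-1/103) = 102/103 ≈ 0.99029)
r(K, W) = -3/14 (r(K, W) = 3*(-1/14) = -3/14)
S(f) = -3/14
-54316/S(c) = -54316/(-3/14) = -54316*(-14/3) = 760424/3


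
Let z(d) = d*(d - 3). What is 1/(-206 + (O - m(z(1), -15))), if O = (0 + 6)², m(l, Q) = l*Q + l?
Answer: -1/198 ≈ -0.0050505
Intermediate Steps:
z(d) = d*(-3 + d)
m(l, Q) = l + Q*l (m(l, Q) = Q*l + l = l + Q*l)
O = 36 (O = 6² = 36)
1/(-206 + (O - m(z(1), -15))) = 1/(-206 + (36 - 1*(-3 + 1)*(1 - 15))) = 1/(-206 + (36 - 1*(-2)*(-14))) = 1/(-206 + (36 - (-2)*(-14))) = 1/(-206 + (36 - 1*28)) = 1/(-206 + (36 - 28)) = 1/(-206 + 8) = 1/(-198) = -1/198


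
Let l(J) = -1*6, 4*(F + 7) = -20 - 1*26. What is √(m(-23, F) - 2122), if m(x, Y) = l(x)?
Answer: 4*I*√133 ≈ 46.13*I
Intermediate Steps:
F = -37/2 (F = -7 + (-20 - 1*26)/4 = -7 + (-20 - 26)/4 = -7 + (¼)*(-46) = -7 - 23/2 = -37/2 ≈ -18.500)
l(J) = -6
m(x, Y) = -6
√(m(-23, F) - 2122) = √(-6 - 2122) = √(-2128) = 4*I*√133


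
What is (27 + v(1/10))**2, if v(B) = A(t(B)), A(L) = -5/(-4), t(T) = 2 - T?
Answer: 12769/16 ≈ 798.06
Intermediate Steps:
A(L) = 5/4 (A(L) = -5*(-1/4) = 5/4)
v(B) = 5/4
(27 + v(1/10))**2 = (27 + 5/4)**2 = (113/4)**2 = 12769/16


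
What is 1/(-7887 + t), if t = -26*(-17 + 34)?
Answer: -1/8329 ≈ -0.00012006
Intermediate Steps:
t = -442 (t = -26*17 = -442)
1/(-7887 + t) = 1/(-7887 - 442) = 1/(-8329) = -1/8329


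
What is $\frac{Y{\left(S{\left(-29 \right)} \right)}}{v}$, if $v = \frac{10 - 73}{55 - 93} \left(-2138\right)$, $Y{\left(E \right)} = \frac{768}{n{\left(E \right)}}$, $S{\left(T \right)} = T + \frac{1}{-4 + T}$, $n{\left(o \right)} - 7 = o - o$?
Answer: $- \frac{4864}{157143} \approx -0.030953$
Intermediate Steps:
$n{\left(o \right)} = 7$ ($n{\left(o \right)} = 7 + \left(o - o\right) = 7 + 0 = 7$)
$Y{\left(E \right)} = \frac{768}{7}$
$v = - \frac{67347}{19}$ ($v = - \frac{63}{-38} \left(-2138\right) = \left(-63\right) \left(- \frac{1}{38}\right) \left(-2138\right) = \frac{63}{38} \left(-2138\right) = - \frac{67347}{19} \approx -3544.6$)
$\frac{Y{\left(S{\left(-29 \right)} \right)}}{v} = \frac{768}{7 \left(- \frac{67347}{19}\right)} = \frac{768}{7} \left(- \frac{19}{67347}\right) = - \frac{4864}{157143}$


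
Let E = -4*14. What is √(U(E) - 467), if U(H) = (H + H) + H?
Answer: I*√635 ≈ 25.199*I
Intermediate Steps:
E = -56
U(H) = 3*H (U(H) = 2*H + H = 3*H)
√(U(E) - 467) = √(3*(-56) - 467) = √(-168 - 467) = √(-635) = I*√635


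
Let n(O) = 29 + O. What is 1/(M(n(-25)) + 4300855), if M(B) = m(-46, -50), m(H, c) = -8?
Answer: 1/4300847 ≈ 2.3251e-7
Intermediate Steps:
M(B) = -8
1/(M(n(-25)) + 4300855) = 1/(-8 + 4300855) = 1/4300847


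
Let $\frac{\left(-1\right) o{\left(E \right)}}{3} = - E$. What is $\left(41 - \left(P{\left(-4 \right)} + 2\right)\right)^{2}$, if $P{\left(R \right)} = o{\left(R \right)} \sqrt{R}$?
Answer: $945 + 1872 i \approx 945.0 + 1872.0 i$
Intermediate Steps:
$o{\left(E \right)} = 3 E$ ($o{\left(E \right)} = - 3 \left(- E\right) = 3 E$)
$P{\left(R \right)} = 3 R^{\frac{3}{2}}$ ($P{\left(R \right)} = 3 R \sqrt{R} = 3 R^{\frac{3}{2}}$)
$\left(41 - \left(P{\left(-4 \right)} + 2\right)\right)^{2} = \left(41 - \left(3 \left(-4\right)^{\frac{3}{2}} + 2\right)\right)^{2} = \left(41 - \left(3 \left(- 8 i\right) + 2\right)\right)^{2} = \left(41 - \left(- 24 i + 2\right)\right)^{2} = \left(41 - \left(2 - 24 i\right)\right)^{2} = \left(39 + 24 i\right)^{2}$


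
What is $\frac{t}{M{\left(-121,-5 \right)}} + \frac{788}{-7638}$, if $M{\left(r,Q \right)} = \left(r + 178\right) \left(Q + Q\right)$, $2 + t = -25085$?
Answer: $\frac{558963}{12730} \approx 43.909$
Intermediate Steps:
$t = -25087$ ($t = -2 - 25085 = -25087$)
$M{\left(r,Q \right)} = 2 Q \left(178 + r\right)$ ($M{\left(r,Q \right)} = \left(178 + r\right) 2 Q = 2 Q \left(178 + r\right)$)
$\frac{t}{M{\left(-121,-5 \right)}} + \frac{788}{-7638} = - \frac{25087}{2 \left(-5\right) \left(178 - 121\right)} + \frac{788}{-7638} = - \frac{25087}{2 \left(-5\right) 57} + 788 \left(- \frac{1}{7638}\right) = - \frac{25087}{-570} - \frac{394}{3819} = \left(-25087\right) \left(- \frac{1}{570}\right) - \frac{394}{3819} = \frac{25087}{570} - \frac{394}{3819} = \frac{558963}{12730}$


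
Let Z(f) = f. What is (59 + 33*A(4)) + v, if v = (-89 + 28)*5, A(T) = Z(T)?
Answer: -114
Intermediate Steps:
A(T) = T
v = -305 (v = -61*5 = -305)
(59 + 33*A(4)) + v = (59 + 33*4) - 305 = (59 + 132) - 305 = 191 - 305 = -114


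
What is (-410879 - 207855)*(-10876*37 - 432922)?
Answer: 516849547156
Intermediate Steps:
(-410879 - 207855)*(-10876*37 - 432922) = -618734*(-402412 - 432922) = -618734*(-835334) = 516849547156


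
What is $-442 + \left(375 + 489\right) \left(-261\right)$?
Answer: $-225946$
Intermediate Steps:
$-442 + \left(375 + 489\right) \left(-261\right) = -442 + 864 \left(-261\right) = -442 - 225504 = -225946$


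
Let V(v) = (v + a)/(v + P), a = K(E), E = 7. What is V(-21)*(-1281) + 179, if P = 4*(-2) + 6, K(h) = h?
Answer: -13817/23 ≈ -600.74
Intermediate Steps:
a = 7
P = -2 (P = -8 + 6 = -2)
V(v) = (7 + v)/(-2 + v) (V(v) = (v + 7)/(v - 2) = (7 + v)/(-2 + v))
V(-21)*(-1281) + 179 = ((7 - 21)/(-2 - 21))*(-1281) + 179 = (-14/(-23))*(-1281) + 179 = -1/23*(-14)*(-1281) + 179 = (14/23)*(-1281) + 179 = -17934/23 + 179 = -13817/23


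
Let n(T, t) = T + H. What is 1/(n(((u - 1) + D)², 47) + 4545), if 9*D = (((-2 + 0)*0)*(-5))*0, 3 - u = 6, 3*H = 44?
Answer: 3/13727 ≈ 0.00021855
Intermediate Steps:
H = 44/3 (H = (⅓)*44 = 44/3 ≈ 14.667)
u = -3 (u = 3 - 1*6 = 3 - 6 = -3)
D = 0 (D = ((((-2 + 0)*0)*(-5))*0)/9 = ((-2*0*(-5))*0)/9 = ((0*(-5))*0)/9 = (0*0)/9 = (⅑)*0 = 0)
n(T, t) = 44/3 + T (n(T, t) = T + 44/3 = 44/3 + T)
1/(n(((u - 1) + D)², 47) + 4545) = 1/((44/3 + ((-3 - 1) + 0)²) + 4545) = 1/((44/3 + (-4 + 0)²) + 4545) = 1/((44/3 + (-4)²) + 4545) = 1/((44/3 + 16) + 4545) = 1/(92/3 + 4545) = 1/(13727/3) = 3/13727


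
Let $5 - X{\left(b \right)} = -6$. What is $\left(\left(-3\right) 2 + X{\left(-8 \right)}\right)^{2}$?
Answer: $25$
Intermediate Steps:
$X{\left(b \right)} = 11$ ($X{\left(b \right)} = 5 - -6 = 5 + 6 = 11$)
$\left(\left(-3\right) 2 + X{\left(-8 \right)}\right)^{2} = \left(\left(-3\right) 2 + 11\right)^{2} = \left(-6 + 11\right)^{2} = 5^{2} = 25$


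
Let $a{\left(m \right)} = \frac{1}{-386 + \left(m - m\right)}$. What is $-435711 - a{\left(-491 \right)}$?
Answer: $- \frac{168184445}{386} \approx -4.3571 \cdot 10^{5}$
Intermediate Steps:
$a{\left(m \right)} = - \frac{1}{386}$ ($a{\left(m \right)} = \frac{1}{-386 + 0} = \frac{1}{-386} = - \frac{1}{386}$)
$-435711 - a{\left(-491 \right)} = -435711 - - \frac{1}{386} = -435711 + \frac{1}{386} = - \frac{168184445}{386}$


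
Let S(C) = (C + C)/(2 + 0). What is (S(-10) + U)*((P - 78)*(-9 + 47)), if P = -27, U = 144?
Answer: -534660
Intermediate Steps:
S(C) = C (S(C) = (2*C)/2 = (2*C)*(1/2) = C)
(S(-10) + U)*((P - 78)*(-9 + 47)) = (-10 + 144)*((-27 - 78)*(-9 + 47)) = 134*(-105*38) = 134*(-3990) = -534660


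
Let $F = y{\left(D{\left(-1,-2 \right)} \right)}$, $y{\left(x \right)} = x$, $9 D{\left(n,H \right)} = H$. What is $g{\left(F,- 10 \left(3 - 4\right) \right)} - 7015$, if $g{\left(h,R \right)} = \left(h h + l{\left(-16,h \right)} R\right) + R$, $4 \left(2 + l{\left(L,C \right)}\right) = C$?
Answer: $- \frac{569066}{81} \approx -7025.5$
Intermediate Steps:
$l{\left(L,C \right)} = -2 + \frac{C}{4}$
$D{\left(n,H \right)} = \frac{H}{9}$
$F = - \frac{2}{9}$ ($F = \frac{1}{9} \left(-2\right) = - \frac{2}{9} \approx -0.22222$)
$g{\left(h,R \right)} = R + h^{2} + R \left(-2 + \frac{h}{4}\right)$ ($g{\left(h,R \right)} = \left(h h + \left(-2 + \frac{h}{4}\right) R\right) + R = \left(h^{2} + R \left(-2 + \frac{h}{4}\right)\right) + R = R + h^{2} + R \left(-2 + \frac{h}{4}\right)$)
$g{\left(F,- 10 \left(3 - 4\right) \right)} - 7015 = \left(\left(- \frac{2}{9}\right)^{2} - - 10 \left(3 - 4\right) + \frac{1}{4} \left(- 10 \left(3 - 4\right)\right) \left(- \frac{2}{9}\right)\right) - 7015 = \left(\frac{4}{81} - \left(-10\right) \left(-1\right) + \frac{1}{4} \left(\left(-10\right) \left(-1\right)\right) \left(- \frac{2}{9}\right)\right) - 7015 = \left(\frac{4}{81} - 10 + \frac{1}{4} \cdot 10 \left(- \frac{2}{9}\right)\right) - 7015 = \left(\frac{4}{81} - 10 - \frac{5}{9}\right) - 7015 = - \frac{851}{81} - 7015 = - \frac{569066}{81}$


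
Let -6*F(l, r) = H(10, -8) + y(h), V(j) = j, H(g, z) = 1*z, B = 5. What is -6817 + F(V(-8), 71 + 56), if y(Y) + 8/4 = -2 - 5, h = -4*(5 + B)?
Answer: -40885/6 ≈ -6814.2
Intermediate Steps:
H(g, z) = z
h = -40 (h = -4*(5 + 5) = -4*10 = -40)
y(Y) = -9 (y(Y) = -2 + (-2 - 5) = -2 - 7 = -9)
F(l, r) = 17/6 (F(l, r) = -(-8 - 9)/6 = -1/6*(-17) = 17/6)
-6817 + F(V(-8), 71 + 56) = -6817 + 17/6 = -40885/6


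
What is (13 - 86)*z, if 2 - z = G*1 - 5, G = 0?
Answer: -511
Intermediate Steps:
z = 7 (z = 2 - (0*1 - 5) = 2 - (0 - 5) = 2 - 1*(-5) = 2 + 5 = 7)
(13 - 86)*z = (13 - 86)*7 = -73*7 = -511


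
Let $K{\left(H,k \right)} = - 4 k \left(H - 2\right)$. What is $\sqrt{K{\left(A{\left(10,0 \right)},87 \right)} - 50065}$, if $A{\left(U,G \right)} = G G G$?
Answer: $i \sqrt{49369} \approx 222.19 i$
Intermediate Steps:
$A{\left(U,G \right)} = G^{3}$ ($A{\left(U,G \right)} = G G^{2} = G^{3}$)
$K{\left(H,k \right)} = - 4 k \left(-2 + H\right)$
$\sqrt{K{\left(A{\left(10,0 \right)},87 \right)} - 50065} = \sqrt{4 \cdot 87 \left(2 - 0^{3}\right) - 50065} = \sqrt{4 \cdot 87 \left(2 - 0\right) - 50065} = \sqrt{4 \cdot 87 \left(2 + 0\right) - 50065} = \sqrt{4 \cdot 87 \cdot 2 - 50065} = \sqrt{696 - 50065} = \sqrt{-49369} = i \sqrt{49369}$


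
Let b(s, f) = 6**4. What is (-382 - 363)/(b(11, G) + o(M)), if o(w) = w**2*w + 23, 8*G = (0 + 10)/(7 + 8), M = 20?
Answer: -745/9319 ≈ -0.079944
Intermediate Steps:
G = 1/12 (G = ((0 + 10)/(7 + 8))/8 = (10/15)/8 = (10*(1/15))/8 = (1/8)*(2/3) = 1/12 ≈ 0.083333)
b(s, f) = 1296
o(w) = 23 + w**3 (o(w) = w**3 + 23 = 23 + w**3)
(-382 - 363)/(b(11, G) + o(M)) = (-382 - 363)/(1296 + (23 + 20**3)) = -745/(1296 + (23 + 8000)) = -745/(1296 + 8023) = -745/9319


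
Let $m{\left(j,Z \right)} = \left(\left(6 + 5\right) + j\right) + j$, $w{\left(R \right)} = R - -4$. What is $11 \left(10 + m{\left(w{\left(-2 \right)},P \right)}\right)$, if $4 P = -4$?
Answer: $275$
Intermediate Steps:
$P = -1$ ($P = \frac{1}{4} \left(-4\right) = -1$)
$w{\left(R \right)} = 4 + R$ ($w{\left(R \right)} = R + 4 = 4 + R$)
$m{\left(j,Z \right)} = 11 + 2 j$ ($m{\left(j,Z \right)} = \left(11 + j\right) + j = 11 + 2 j$)
$11 \left(10 + m{\left(w{\left(-2 \right)},P \right)}\right) = 11 \left(10 + \left(11 + 2 \left(4 - 2\right)\right)\right) = 11 \left(10 + \left(11 + 2 \cdot 2\right)\right) = 11 \left(10 + \left(11 + 4\right)\right) = 11 \left(10 + 15\right) = 11 \cdot 25 = 275$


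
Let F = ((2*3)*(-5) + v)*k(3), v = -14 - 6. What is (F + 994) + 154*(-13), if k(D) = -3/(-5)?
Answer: -1038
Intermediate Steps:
v = -20
k(D) = 3/5 (k(D) = -3*(-1/5) = 3/5)
F = -30 (F = ((2*3)*(-5) - 20)*(3/5) = (6*(-5) - 20)*(3/5) = (-30 - 20)*(3/5) = -50*3/5 = -30)
(F + 994) + 154*(-13) = (-30 + 994) + 154*(-13) = 964 - 2002 = -1038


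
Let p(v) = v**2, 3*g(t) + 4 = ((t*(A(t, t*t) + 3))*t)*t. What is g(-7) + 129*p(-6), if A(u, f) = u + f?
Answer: -1507/3 ≈ -502.33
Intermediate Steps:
A(u, f) = f + u
g(t) = -4/3 + t**3*(3 + t + t**2)/3 (g(t) = -4/3 + (((t*((t*t + t) + 3))*t)*t)/3 = -4/3 + (((t*((t**2 + t) + 3))*t)*t)/3 = -4/3 + (((t*((t + t**2) + 3))*t)*t)/3 = -4/3 + (((t*(3 + t + t**2))*t)*t)/3 = -4/3 + ((t**2*(3 + t + t**2))*t)/3 = -4/3 + (t**3*(3 + t + t**2))/3 = -4/3 + t**3*(3 + t + t**2)/3)
g(-7) + 129*p(-6) = (-4/3 + (-7)**3 + (1/3)*(-7)**4*(1 - 7)) + 129*(-6)**2 = (-4/3 - 343 + (1/3)*2401*(-6)) + 129*36 = (-4/3 - 343 - 4802) + 4644 = -15439/3 + 4644 = -1507/3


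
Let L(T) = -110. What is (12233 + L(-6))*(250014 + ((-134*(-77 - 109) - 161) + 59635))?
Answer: 4054076676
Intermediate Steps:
(12233 + L(-6))*(250014 + ((-134*(-77 - 109) - 161) + 59635)) = (12233 - 110)*(250014 + ((-134*(-77 - 109) - 161) + 59635)) = 12123*(250014 + ((-134*(-186) - 161) + 59635)) = 12123*(250014 + ((24924 - 161) + 59635)) = 12123*(250014 + (24763 + 59635)) = 12123*(250014 + 84398) = 12123*334412 = 4054076676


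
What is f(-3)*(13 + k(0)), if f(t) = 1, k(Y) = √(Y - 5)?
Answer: 13 + I*√5 ≈ 13.0 + 2.2361*I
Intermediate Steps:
k(Y) = √(-5 + Y)
f(-3)*(13 + k(0)) = 1*(13 + √(-5 + 0)) = 1*(13 + √(-5)) = 1*(13 + I*√5) = 13 + I*√5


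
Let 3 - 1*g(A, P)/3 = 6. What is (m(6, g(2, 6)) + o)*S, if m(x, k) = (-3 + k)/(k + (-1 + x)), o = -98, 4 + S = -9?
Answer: 1235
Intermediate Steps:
S = -13 (S = -4 - 9 = -13)
g(A, P) = -9 (g(A, P) = 9 - 3*6 = 9 - 18 = -9)
m(x, k) = (-3 + k)/(-1 + k + x)
(m(6, g(2, 6)) + o)*S = ((-3 - 9)/(-1 - 9 + 6) - 98)*(-13) = (-12/(-4) - 98)*(-13) = (-¼*(-12) - 98)*(-13) = (3 - 98)*(-13) = -95*(-13) = 1235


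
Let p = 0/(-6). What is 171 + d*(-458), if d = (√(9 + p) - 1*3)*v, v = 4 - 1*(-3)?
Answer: 171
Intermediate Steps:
p = 0 (p = 0*(-⅙) = 0)
v = 7 (v = 4 + 3 = 7)
d = 0 (d = (√(9 + 0) - 1*3)*7 = (√9 - 3)*7 = (3 - 3)*7 = 0*7 = 0)
171 + d*(-458) = 171 + 0*(-458) = 171 + 0 = 171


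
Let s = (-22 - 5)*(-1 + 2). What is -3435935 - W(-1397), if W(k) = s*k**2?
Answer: 49257508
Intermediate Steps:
s = -27 (s = -27*1 = -27)
W(k) = -27*k**2
-3435935 - W(-1397) = -3435935 - (-27)*(-1397)**2 = -3435935 - (-27)*1951609 = -3435935 - 1*(-52693443) = -3435935 + 52693443 = 49257508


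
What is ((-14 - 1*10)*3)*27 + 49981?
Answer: 48037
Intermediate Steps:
((-14 - 1*10)*3)*27 + 49981 = ((-14 - 10)*3)*27 + 49981 = -24*3*27 + 49981 = -72*27 + 49981 = -1944 + 49981 = 48037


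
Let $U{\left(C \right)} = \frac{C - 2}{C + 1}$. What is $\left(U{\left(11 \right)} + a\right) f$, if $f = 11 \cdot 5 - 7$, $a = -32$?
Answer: $-1500$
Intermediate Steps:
$f = 48$ ($f = 55 - 7 = 48$)
$U{\left(C \right)} = \frac{-2 + C}{1 + C}$
$\left(U{\left(11 \right)} + a\right) f = \left(\frac{-2 + 11}{1 + 11} - 32\right) 48 = \left(\frac{1}{12} \cdot 9 - 32\right) 48 = \left(\frac{3}{4} - 32\right) 48 = \left(- \frac{125}{4}\right) 48 = -1500$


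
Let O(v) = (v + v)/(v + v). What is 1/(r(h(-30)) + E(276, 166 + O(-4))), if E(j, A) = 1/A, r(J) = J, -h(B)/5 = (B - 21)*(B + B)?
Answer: -167/2555099 ≈ -6.5360e-5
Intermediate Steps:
h(B) = -10*B*(-21 + B) (h(B) = -5*(B - 21)*(B + B) = -5*(-21 + B)*2*B = -10*B*(-21 + B))
O(v) = 1 (O(v) = (2*v)/((2*v)) = (2*v)*(1/(2*v)) = 1)
1/(r(h(-30)) + E(276, 166 + O(-4))) = 1/(10*(-30)*(21 - 1*(-30)) + 1/(166 + 1)) = 1/(10*(-30)*(21 + 30) + 1/167) = 1/(10*(-30)*51 + 1/167) = 1/(-15300 + 1/167) = 1/(-2555099/167) = -167/2555099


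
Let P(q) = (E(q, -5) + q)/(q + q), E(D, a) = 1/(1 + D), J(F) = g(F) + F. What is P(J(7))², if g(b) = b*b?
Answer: 10195249/40755456 ≈ 0.25016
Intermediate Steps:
g(b) = b²
J(F) = F + F² (J(F) = F² + F = F + F²)
P(q) = (q + 1/(1 + q))/(2*q) (P(q) = (1/(1 + q) + q)/(q + q) = (q + 1/(1 + q))/((2*q)) = (q + 1/(1 + q))*(1/(2*q)) = (q + 1/(1 + q))/(2*q))
P(J(7))² = ((1 + (7*(1 + 7))*(1 + 7*(1 + 7)))/(2*((7*(1 + 7)))*(1 + 7*(1 + 7))))² = ((1 + (7*8)*(1 + 7*8))/(2*((7*8))*(1 + 7*8)))² = ((½)*(1 + 56*(1 + 56))/(56*(1 + 56)))² = ((½)*(1/56)*(1 + 56*57)/57)² = ((½)*(1/56)*(1/57)*(1 + 3192))² = ((½)*(1/56)*(1/57)*3193)² = (3193/6384)² = 10195249/40755456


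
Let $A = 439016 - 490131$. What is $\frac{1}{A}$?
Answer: $- \frac{1}{51115} \approx -1.9564 \cdot 10^{-5}$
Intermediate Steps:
$A = -51115$ ($A = 439016 - 490131 = -51115$)
$\frac{1}{A} = \frac{1}{-51115} = - \frac{1}{51115}$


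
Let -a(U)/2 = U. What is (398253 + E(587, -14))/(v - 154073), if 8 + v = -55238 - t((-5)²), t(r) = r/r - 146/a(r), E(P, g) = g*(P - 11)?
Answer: -9754725/5233073 ≈ -1.8641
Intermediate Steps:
a(U) = -2*U
E(P, g) = g*(-11 + P)
t(r) = 1 + 73/r (t(r) = r/r - 146*(-1/(2*r)) = 1 - (-73)/r = 1 + 73/r)
v = -1381248/25 (v = -8 + (-55238 - (73 + (-5)²)/((-5)²)) = -8 + (-55238 - (73 + 25)/25) = -8 + (-55238 - 98/25) = -8 - 1381048/25 = -1381248/25 ≈ -55250.)
(398253 + E(587, -14))/(v - 154073) = (398253 - 14*(-11 + 587))/(-1381248/25 - 154073) = (398253 - 14*576)/(-5233073/25) = (398253 - 8064)*(-25/5233073) = 390189*(-25/5233073) = -9754725/5233073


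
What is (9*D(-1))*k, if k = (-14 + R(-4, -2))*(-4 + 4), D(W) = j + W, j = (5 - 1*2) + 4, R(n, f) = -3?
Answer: 0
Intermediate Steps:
j = 7 (j = (5 - 2) + 4 = 3 + 4 = 7)
D(W) = 7 + W
k = 0 (k = (-14 - 3)*(-4 + 4) = -17*0 = 0)
(9*D(-1))*k = (9*(7 - 1))*0 = (9*6)*0 = 54*0 = 0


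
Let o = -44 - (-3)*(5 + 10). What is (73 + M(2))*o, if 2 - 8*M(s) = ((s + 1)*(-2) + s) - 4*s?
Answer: 299/4 ≈ 74.750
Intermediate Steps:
o = 1 (o = -44 - (-3)*15 = -44 - 1*(-45) = -44 + 45 = 1)
M(s) = ½ + 5*s/8 (M(s) = ¼ - (((s + 1)*(-2) + s) - 4*s)/8 = ¼ - (((1 + s)*(-2) + s) - 4*s)/8 = ¼ - (((-2 - 2*s) + s) - 4*s)/8 = ¼ - ((-2 - s) - 4*s)/8 = ¼ - (-2 - 5*s)/8 = ¼ + (¼ + 5*s/8) = ½ + 5*s/8)
(73 + M(2))*o = (73 + (½ + (5/8)*2))*1 = (73 + (½ + 5/4))*1 = (73 + 7/4)*1 = (299/4)*1 = 299/4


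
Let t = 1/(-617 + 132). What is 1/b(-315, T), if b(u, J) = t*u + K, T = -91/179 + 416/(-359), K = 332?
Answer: 97/32267 ≈ 0.0030062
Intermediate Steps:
T = -107133/64261 (T = -91*1/179 + 416*(-1/359) = -91/179 - 416/359 = -107133/64261 ≈ -1.6672)
t = -1/485 (t = 1/(-485) = -1/485 ≈ -0.0020619)
b(u, J) = 332 - u/485 (b(u, J) = -u/485 + 332 = 332 - u/485)
1/b(-315, T) = 1/(332 - 1/485*(-315)) = 1/(332 + 63/97) = 1/(32267/97) = 97/32267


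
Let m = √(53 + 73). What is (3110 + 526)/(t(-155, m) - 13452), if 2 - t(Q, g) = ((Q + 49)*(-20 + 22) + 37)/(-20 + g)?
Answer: -59611008/220717625 + 8484*√14/220717625 ≈ -0.26993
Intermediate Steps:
m = 3*√14 (m = √126 = 3*√14 ≈ 11.225)
t(Q, g) = 2 - (135 + 2*Q)/(-20 + g) (t(Q, g) = 2 - ((Q + 49)*(-20 + 22) + 37)/(-20 + g) = 2 - ((49 + Q)*2 + 37)/(-20 + g) = 2 - ((98 + 2*Q) + 37)/(-20 + g) = 2 - (135 + 2*Q)/(-20 + g))
(3110 + 526)/(t(-155, m) - 13452) = (3110 + 526)/((-175 - 2*(-155) + 2*(3*√14))/(-20 + 3*√14) - 13452) = 3636/((-175 + 310 + 6*√14)/(-20 + 3*√14) - 13452) = 3636/((135 + 6*√14)/(-20 + 3*√14) - 13452) = 3636/(-13452 + (135 + 6*√14)/(-20 + 3*√14))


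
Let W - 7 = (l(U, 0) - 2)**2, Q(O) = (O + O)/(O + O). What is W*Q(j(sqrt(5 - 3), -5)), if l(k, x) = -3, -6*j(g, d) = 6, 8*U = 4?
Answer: 32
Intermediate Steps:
U = 1/2 (U = (1/8)*4 = 1/2 ≈ 0.50000)
j(g, d) = -1 (j(g, d) = -1/6*6 = -1)
Q(O) = 1 (Q(O) = (2*O)/((2*O)) = (2*O)*(1/(2*O)) = 1)
W = 32 (W = 7 + (-3 - 2)**2 = 7 + (-5)**2 = 7 + 25 = 32)
W*Q(j(sqrt(5 - 3), -5)) = 32*1 = 32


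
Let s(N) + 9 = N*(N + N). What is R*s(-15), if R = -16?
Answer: -7056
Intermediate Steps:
s(N) = -9 + 2*N**2 (s(N) = -9 + N*(N + N) = -9 + N*(2*N) = -9 + 2*N**2)
R*s(-15) = -16*(-9 + 2*(-15)**2) = -16*(-9 + 2*225) = -16*(-9 + 450) = -16*441 = -7056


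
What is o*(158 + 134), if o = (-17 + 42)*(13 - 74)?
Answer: -445300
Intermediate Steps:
o = -1525 (o = 25*(-61) = -1525)
o*(158 + 134) = -1525*(158 + 134) = -1525*292 = -445300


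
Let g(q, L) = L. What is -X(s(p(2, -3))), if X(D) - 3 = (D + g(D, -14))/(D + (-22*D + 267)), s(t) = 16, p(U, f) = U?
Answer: -205/69 ≈ -2.9710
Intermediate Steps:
X(D) = 3 + (-14 + D)/(267 - 21*D) (X(D) = 3 + (D - 14)/(D + (-22*D + 267)) = 3 + (-14 + D)/(D + (267 - 22*D)) = 3 + (-14 + D)/(267 - 21*D))
-X(s(p(2, -3))) = -(-787 + 62*16)/(3*(-89 + 7*16)) = -(-787 + 992)/(3*(-89 + 112)) = -205/(3*23) = -1*205/69 = -205/69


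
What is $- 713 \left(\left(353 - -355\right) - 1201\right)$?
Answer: $351509$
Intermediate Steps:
$- 713 \left(\left(353 - -355\right) - 1201\right) = - 713 \left(\left(353 + 355\right) - 1201\right) = - 713 \left(708 - 1201\right) = \left(-713\right) \left(-493\right) = 351509$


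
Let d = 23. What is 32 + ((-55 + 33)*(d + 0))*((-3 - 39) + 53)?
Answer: -5534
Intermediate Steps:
32 + ((-55 + 33)*(d + 0))*((-3 - 39) + 53) = 32 + ((-55 + 33)*(23 + 0))*((-3 - 39) + 53) = 32 + (-22*23)*(-42 + 53) = 32 - 506*11 = 32 - 5566 = -5534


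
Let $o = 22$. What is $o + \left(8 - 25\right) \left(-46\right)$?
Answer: $804$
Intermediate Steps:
$o + \left(8 - 25\right) \left(-46\right) = 22 + \left(8 - 25\right) \left(-46\right) = 22 - -782 = 22 + 782 = 804$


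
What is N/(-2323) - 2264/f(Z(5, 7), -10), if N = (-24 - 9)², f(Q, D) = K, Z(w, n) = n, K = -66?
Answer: 2593699/76659 ≈ 33.834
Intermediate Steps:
f(Q, D) = -66
N = 1089 (N = (-33)² = 1089)
N/(-2323) - 2264/f(Z(5, 7), -10) = 1089/(-2323) - 2264/(-66) = 1089*(-1/2323) - 2264*(-1/66) = -1089/2323 + 1132/33 = 2593699/76659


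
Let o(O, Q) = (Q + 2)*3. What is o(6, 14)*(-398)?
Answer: -19104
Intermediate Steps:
o(O, Q) = 6 + 3*Q (o(O, Q) = (2 + Q)*3 = 6 + 3*Q)
o(6, 14)*(-398) = (6 + 3*14)*(-398) = (6 + 42)*(-398) = 48*(-398) = -19104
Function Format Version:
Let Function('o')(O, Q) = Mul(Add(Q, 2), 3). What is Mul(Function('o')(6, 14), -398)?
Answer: -19104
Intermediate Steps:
Function('o')(O, Q) = Add(6, Mul(3, Q)) (Function('o')(O, Q) = Mul(Add(2, Q), 3) = Add(6, Mul(3, Q)))
Mul(Function('o')(6, 14), -398) = Mul(Add(6, Mul(3, 14)), -398) = Mul(Add(6, 42), -398) = Mul(48, -398) = -19104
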